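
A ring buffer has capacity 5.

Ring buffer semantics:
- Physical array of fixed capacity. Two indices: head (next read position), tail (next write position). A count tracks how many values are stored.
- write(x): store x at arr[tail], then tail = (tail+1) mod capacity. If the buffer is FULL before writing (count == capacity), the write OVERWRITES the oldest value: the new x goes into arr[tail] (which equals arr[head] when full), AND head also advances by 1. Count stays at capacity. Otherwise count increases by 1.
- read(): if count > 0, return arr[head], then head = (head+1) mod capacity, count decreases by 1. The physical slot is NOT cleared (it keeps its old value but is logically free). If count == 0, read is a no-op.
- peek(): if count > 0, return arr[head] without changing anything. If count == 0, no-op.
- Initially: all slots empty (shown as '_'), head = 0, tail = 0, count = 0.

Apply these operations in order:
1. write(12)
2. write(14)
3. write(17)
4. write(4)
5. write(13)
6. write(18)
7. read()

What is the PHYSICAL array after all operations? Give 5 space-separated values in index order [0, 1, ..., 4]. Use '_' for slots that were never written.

Answer: 18 14 17 4 13

Derivation:
After op 1 (write(12)): arr=[12 _ _ _ _] head=0 tail=1 count=1
After op 2 (write(14)): arr=[12 14 _ _ _] head=0 tail=2 count=2
After op 3 (write(17)): arr=[12 14 17 _ _] head=0 tail=3 count=3
After op 4 (write(4)): arr=[12 14 17 4 _] head=0 tail=4 count=4
After op 5 (write(13)): arr=[12 14 17 4 13] head=0 tail=0 count=5
After op 6 (write(18)): arr=[18 14 17 4 13] head=1 tail=1 count=5
After op 7 (read()): arr=[18 14 17 4 13] head=2 tail=1 count=4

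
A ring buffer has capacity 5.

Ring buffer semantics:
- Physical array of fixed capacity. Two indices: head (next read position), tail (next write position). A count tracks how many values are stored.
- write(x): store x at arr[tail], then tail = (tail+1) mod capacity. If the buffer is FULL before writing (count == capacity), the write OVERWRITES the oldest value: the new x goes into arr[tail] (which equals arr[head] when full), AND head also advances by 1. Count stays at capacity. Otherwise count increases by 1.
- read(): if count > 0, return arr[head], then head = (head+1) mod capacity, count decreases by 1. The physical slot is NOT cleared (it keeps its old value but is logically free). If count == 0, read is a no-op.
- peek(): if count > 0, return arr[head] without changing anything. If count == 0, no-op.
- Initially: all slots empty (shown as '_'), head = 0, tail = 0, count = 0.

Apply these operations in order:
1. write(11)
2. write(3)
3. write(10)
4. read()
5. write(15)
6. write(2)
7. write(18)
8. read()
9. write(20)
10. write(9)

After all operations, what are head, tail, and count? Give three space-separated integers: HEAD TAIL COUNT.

After op 1 (write(11)): arr=[11 _ _ _ _] head=0 tail=1 count=1
After op 2 (write(3)): arr=[11 3 _ _ _] head=0 tail=2 count=2
After op 3 (write(10)): arr=[11 3 10 _ _] head=0 tail=3 count=3
After op 4 (read()): arr=[11 3 10 _ _] head=1 tail=3 count=2
After op 5 (write(15)): arr=[11 3 10 15 _] head=1 tail=4 count=3
After op 6 (write(2)): arr=[11 3 10 15 2] head=1 tail=0 count=4
After op 7 (write(18)): arr=[18 3 10 15 2] head=1 tail=1 count=5
After op 8 (read()): arr=[18 3 10 15 2] head=2 tail=1 count=4
After op 9 (write(20)): arr=[18 20 10 15 2] head=2 tail=2 count=5
After op 10 (write(9)): arr=[18 20 9 15 2] head=3 tail=3 count=5

Answer: 3 3 5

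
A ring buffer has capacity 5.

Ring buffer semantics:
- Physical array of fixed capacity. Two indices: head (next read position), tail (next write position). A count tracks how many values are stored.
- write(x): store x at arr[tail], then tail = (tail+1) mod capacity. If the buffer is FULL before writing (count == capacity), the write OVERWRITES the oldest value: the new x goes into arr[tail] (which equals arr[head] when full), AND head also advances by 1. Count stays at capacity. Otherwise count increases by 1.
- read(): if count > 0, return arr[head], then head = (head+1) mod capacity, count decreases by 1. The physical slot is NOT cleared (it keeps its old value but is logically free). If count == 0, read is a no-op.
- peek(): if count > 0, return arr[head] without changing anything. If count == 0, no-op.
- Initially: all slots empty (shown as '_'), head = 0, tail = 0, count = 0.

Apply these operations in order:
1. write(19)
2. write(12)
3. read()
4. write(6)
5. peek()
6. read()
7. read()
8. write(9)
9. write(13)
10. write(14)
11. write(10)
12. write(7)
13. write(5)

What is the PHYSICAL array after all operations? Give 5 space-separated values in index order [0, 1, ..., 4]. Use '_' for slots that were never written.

After op 1 (write(19)): arr=[19 _ _ _ _] head=0 tail=1 count=1
After op 2 (write(12)): arr=[19 12 _ _ _] head=0 tail=2 count=2
After op 3 (read()): arr=[19 12 _ _ _] head=1 tail=2 count=1
After op 4 (write(6)): arr=[19 12 6 _ _] head=1 tail=3 count=2
After op 5 (peek()): arr=[19 12 6 _ _] head=1 tail=3 count=2
After op 6 (read()): arr=[19 12 6 _ _] head=2 tail=3 count=1
After op 7 (read()): arr=[19 12 6 _ _] head=3 tail=3 count=0
After op 8 (write(9)): arr=[19 12 6 9 _] head=3 tail=4 count=1
After op 9 (write(13)): arr=[19 12 6 9 13] head=3 tail=0 count=2
After op 10 (write(14)): arr=[14 12 6 9 13] head=3 tail=1 count=3
After op 11 (write(10)): arr=[14 10 6 9 13] head=3 tail=2 count=4
After op 12 (write(7)): arr=[14 10 7 9 13] head=3 tail=3 count=5
After op 13 (write(5)): arr=[14 10 7 5 13] head=4 tail=4 count=5

Answer: 14 10 7 5 13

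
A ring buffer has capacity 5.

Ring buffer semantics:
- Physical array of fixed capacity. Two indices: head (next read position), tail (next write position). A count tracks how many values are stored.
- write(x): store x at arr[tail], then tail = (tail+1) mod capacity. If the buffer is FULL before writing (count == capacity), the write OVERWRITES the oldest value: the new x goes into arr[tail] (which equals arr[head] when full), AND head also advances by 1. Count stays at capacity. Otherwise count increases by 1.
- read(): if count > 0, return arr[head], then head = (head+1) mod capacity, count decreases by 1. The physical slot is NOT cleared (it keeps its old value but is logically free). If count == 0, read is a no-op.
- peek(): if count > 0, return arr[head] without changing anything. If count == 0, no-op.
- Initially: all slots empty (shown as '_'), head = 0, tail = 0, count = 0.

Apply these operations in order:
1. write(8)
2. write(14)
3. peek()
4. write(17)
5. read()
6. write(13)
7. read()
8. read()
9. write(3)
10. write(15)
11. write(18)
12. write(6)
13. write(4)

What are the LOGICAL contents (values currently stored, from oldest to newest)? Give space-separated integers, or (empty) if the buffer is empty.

After op 1 (write(8)): arr=[8 _ _ _ _] head=0 tail=1 count=1
After op 2 (write(14)): arr=[8 14 _ _ _] head=0 tail=2 count=2
After op 3 (peek()): arr=[8 14 _ _ _] head=0 tail=2 count=2
After op 4 (write(17)): arr=[8 14 17 _ _] head=0 tail=3 count=3
After op 5 (read()): arr=[8 14 17 _ _] head=1 tail=3 count=2
After op 6 (write(13)): arr=[8 14 17 13 _] head=1 tail=4 count=3
After op 7 (read()): arr=[8 14 17 13 _] head=2 tail=4 count=2
After op 8 (read()): arr=[8 14 17 13 _] head=3 tail=4 count=1
After op 9 (write(3)): arr=[8 14 17 13 3] head=3 tail=0 count=2
After op 10 (write(15)): arr=[15 14 17 13 3] head=3 tail=1 count=3
After op 11 (write(18)): arr=[15 18 17 13 3] head=3 tail=2 count=4
After op 12 (write(6)): arr=[15 18 6 13 3] head=3 tail=3 count=5
After op 13 (write(4)): arr=[15 18 6 4 3] head=4 tail=4 count=5

Answer: 3 15 18 6 4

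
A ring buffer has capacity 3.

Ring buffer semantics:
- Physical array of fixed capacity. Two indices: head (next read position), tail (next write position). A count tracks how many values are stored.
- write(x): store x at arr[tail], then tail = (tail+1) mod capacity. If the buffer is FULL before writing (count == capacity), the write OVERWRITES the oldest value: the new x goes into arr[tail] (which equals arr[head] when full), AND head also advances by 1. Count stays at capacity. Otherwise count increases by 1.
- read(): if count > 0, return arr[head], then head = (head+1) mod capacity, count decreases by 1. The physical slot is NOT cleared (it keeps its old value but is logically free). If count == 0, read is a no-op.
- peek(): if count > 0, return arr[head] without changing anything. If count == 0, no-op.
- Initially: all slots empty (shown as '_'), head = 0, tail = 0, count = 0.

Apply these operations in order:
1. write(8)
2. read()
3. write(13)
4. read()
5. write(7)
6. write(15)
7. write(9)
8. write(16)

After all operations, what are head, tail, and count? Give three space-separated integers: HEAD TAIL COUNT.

Answer: 0 0 3

Derivation:
After op 1 (write(8)): arr=[8 _ _] head=0 tail=1 count=1
After op 2 (read()): arr=[8 _ _] head=1 tail=1 count=0
After op 3 (write(13)): arr=[8 13 _] head=1 tail=2 count=1
After op 4 (read()): arr=[8 13 _] head=2 tail=2 count=0
After op 5 (write(7)): arr=[8 13 7] head=2 tail=0 count=1
After op 6 (write(15)): arr=[15 13 7] head=2 tail=1 count=2
After op 7 (write(9)): arr=[15 9 7] head=2 tail=2 count=3
After op 8 (write(16)): arr=[15 9 16] head=0 tail=0 count=3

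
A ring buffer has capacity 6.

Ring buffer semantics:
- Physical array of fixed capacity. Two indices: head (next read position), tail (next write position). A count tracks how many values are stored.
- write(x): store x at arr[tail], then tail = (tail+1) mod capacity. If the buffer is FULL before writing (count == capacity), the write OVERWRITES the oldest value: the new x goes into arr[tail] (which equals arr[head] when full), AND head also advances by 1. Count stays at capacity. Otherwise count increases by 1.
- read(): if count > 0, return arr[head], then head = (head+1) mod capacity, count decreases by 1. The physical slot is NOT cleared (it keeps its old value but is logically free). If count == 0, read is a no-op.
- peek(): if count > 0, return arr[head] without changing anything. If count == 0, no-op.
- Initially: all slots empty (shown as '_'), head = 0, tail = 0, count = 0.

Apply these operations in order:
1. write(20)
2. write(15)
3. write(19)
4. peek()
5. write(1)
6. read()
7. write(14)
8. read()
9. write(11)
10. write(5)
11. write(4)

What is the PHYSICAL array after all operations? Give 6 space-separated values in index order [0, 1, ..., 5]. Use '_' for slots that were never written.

Answer: 5 4 19 1 14 11

Derivation:
After op 1 (write(20)): arr=[20 _ _ _ _ _] head=0 tail=1 count=1
After op 2 (write(15)): arr=[20 15 _ _ _ _] head=0 tail=2 count=2
After op 3 (write(19)): arr=[20 15 19 _ _ _] head=0 tail=3 count=3
After op 4 (peek()): arr=[20 15 19 _ _ _] head=0 tail=3 count=3
After op 5 (write(1)): arr=[20 15 19 1 _ _] head=0 tail=4 count=4
After op 6 (read()): arr=[20 15 19 1 _ _] head=1 tail=4 count=3
After op 7 (write(14)): arr=[20 15 19 1 14 _] head=1 tail=5 count=4
After op 8 (read()): arr=[20 15 19 1 14 _] head=2 tail=5 count=3
After op 9 (write(11)): arr=[20 15 19 1 14 11] head=2 tail=0 count=4
After op 10 (write(5)): arr=[5 15 19 1 14 11] head=2 tail=1 count=5
After op 11 (write(4)): arr=[5 4 19 1 14 11] head=2 tail=2 count=6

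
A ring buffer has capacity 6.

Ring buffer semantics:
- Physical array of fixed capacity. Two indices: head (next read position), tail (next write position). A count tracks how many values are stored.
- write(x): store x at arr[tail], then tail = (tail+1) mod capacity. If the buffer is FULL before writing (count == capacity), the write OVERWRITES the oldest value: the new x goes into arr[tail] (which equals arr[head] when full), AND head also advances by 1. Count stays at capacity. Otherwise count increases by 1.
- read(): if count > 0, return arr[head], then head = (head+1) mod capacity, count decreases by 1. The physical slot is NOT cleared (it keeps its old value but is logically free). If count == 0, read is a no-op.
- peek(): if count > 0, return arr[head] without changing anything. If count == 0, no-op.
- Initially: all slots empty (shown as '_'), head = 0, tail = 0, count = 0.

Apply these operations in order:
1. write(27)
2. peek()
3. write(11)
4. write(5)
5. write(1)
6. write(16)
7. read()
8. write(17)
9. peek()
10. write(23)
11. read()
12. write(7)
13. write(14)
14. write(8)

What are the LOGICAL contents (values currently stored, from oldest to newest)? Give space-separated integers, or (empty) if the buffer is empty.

After op 1 (write(27)): arr=[27 _ _ _ _ _] head=0 tail=1 count=1
After op 2 (peek()): arr=[27 _ _ _ _ _] head=0 tail=1 count=1
After op 3 (write(11)): arr=[27 11 _ _ _ _] head=0 tail=2 count=2
After op 4 (write(5)): arr=[27 11 5 _ _ _] head=0 tail=3 count=3
After op 5 (write(1)): arr=[27 11 5 1 _ _] head=0 tail=4 count=4
After op 6 (write(16)): arr=[27 11 5 1 16 _] head=0 tail=5 count=5
After op 7 (read()): arr=[27 11 5 1 16 _] head=1 tail=5 count=4
After op 8 (write(17)): arr=[27 11 5 1 16 17] head=1 tail=0 count=5
After op 9 (peek()): arr=[27 11 5 1 16 17] head=1 tail=0 count=5
After op 10 (write(23)): arr=[23 11 5 1 16 17] head=1 tail=1 count=6
After op 11 (read()): arr=[23 11 5 1 16 17] head=2 tail=1 count=5
After op 12 (write(7)): arr=[23 7 5 1 16 17] head=2 tail=2 count=6
After op 13 (write(14)): arr=[23 7 14 1 16 17] head=3 tail=3 count=6
After op 14 (write(8)): arr=[23 7 14 8 16 17] head=4 tail=4 count=6

Answer: 16 17 23 7 14 8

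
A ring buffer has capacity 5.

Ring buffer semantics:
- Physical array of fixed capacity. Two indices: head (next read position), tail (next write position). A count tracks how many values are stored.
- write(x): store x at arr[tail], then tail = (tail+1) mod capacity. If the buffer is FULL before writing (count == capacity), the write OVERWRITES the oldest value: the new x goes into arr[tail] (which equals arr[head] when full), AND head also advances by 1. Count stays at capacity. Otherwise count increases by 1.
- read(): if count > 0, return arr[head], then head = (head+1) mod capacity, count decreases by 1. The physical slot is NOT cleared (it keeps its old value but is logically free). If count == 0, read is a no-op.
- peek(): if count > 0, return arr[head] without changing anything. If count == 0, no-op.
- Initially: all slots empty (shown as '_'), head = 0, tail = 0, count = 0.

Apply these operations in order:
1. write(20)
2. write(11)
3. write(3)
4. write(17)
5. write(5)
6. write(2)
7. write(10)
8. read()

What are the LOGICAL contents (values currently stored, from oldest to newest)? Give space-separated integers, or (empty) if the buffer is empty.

After op 1 (write(20)): arr=[20 _ _ _ _] head=0 tail=1 count=1
After op 2 (write(11)): arr=[20 11 _ _ _] head=0 tail=2 count=2
After op 3 (write(3)): arr=[20 11 3 _ _] head=0 tail=3 count=3
After op 4 (write(17)): arr=[20 11 3 17 _] head=0 tail=4 count=4
After op 5 (write(5)): arr=[20 11 3 17 5] head=0 tail=0 count=5
After op 6 (write(2)): arr=[2 11 3 17 5] head=1 tail=1 count=5
After op 7 (write(10)): arr=[2 10 3 17 5] head=2 tail=2 count=5
After op 8 (read()): arr=[2 10 3 17 5] head=3 tail=2 count=4

Answer: 17 5 2 10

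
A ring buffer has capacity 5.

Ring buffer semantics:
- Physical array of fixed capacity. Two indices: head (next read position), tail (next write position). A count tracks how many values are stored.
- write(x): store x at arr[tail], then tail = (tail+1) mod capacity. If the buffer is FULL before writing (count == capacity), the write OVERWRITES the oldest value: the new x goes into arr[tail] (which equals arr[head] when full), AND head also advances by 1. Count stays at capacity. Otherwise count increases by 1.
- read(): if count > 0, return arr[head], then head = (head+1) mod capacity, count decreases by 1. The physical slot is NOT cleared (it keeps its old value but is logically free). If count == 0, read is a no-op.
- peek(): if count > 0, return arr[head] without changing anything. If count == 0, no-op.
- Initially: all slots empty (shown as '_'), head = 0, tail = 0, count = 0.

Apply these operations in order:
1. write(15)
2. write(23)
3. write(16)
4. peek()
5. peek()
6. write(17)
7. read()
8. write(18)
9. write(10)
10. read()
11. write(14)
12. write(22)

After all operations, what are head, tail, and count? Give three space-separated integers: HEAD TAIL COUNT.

After op 1 (write(15)): arr=[15 _ _ _ _] head=0 tail=1 count=1
After op 2 (write(23)): arr=[15 23 _ _ _] head=0 tail=2 count=2
After op 3 (write(16)): arr=[15 23 16 _ _] head=0 tail=3 count=3
After op 4 (peek()): arr=[15 23 16 _ _] head=0 tail=3 count=3
After op 5 (peek()): arr=[15 23 16 _ _] head=0 tail=3 count=3
After op 6 (write(17)): arr=[15 23 16 17 _] head=0 tail=4 count=4
After op 7 (read()): arr=[15 23 16 17 _] head=1 tail=4 count=3
After op 8 (write(18)): arr=[15 23 16 17 18] head=1 tail=0 count=4
After op 9 (write(10)): arr=[10 23 16 17 18] head=1 tail=1 count=5
After op 10 (read()): arr=[10 23 16 17 18] head=2 tail=1 count=4
After op 11 (write(14)): arr=[10 14 16 17 18] head=2 tail=2 count=5
After op 12 (write(22)): arr=[10 14 22 17 18] head=3 tail=3 count=5

Answer: 3 3 5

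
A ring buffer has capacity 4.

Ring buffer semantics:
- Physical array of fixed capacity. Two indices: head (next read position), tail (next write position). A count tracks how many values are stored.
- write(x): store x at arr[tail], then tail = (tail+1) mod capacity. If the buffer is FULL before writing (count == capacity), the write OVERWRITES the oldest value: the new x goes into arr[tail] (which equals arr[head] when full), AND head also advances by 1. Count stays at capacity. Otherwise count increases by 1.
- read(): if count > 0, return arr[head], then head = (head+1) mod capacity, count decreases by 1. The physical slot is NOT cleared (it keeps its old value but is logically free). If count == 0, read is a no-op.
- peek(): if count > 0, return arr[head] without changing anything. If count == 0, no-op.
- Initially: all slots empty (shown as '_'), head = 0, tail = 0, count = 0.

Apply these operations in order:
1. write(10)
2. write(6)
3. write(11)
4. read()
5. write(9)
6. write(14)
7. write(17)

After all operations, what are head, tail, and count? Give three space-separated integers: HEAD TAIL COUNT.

After op 1 (write(10)): arr=[10 _ _ _] head=0 tail=1 count=1
After op 2 (write(6)): arr=[10 6 _ _] head=0 tail=2 count=2
After op 3 (write(11)): arr=[10 6 11 _] head=0 tail=3 count=3
After op 4 (read()): arr=[10 6 11 _] head=1 tail=3 count=2
After op 5 (write(9)): arr=[10 6 11 9] head=1 tail=0 count=3
After op 6 (write(14)): arr=[14 6 11 9] head=1 tail=1 count=4
After op 7 (write(17)): arr=[14 17 11 9] head=2 tail=2 count=4

Answer: 2 2 4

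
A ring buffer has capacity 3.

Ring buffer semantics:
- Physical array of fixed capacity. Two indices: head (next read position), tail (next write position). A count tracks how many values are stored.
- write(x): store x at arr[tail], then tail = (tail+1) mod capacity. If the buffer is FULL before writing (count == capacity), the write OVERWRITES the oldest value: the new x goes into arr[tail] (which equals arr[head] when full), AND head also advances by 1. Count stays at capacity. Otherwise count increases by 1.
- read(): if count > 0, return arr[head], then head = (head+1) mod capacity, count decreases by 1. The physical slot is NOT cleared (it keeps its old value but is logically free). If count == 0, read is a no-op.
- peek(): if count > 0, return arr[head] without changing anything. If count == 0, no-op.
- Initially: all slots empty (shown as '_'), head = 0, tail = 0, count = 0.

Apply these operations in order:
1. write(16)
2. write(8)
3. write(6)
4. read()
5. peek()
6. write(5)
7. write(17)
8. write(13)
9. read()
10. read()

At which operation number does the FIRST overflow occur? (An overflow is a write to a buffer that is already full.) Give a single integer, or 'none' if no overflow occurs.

After op 1 (write(16)): arr=[16 _ _] head=0 tail=1 count=1
After op 2 (write(8)): arr=[16 8 _] head=0 tail=2 count=2
After op 3 (write(6)): arr=[16 8 6] head=0 tail=0 count=3
After op 4 (read()): arr=[16 8 6] head=1 tail=0 count=2
After op 5 (peek()): arr=[16 8 6] head=1 tail=0 count=2
After op 6 (write(5)): arr=[5 8 6] head=1 tail=1 count=3
After op 7 (write(17)): arr=[5 17 6] head=2 tail=2 count=3
After op 8 (write(13)): arr=[5 17 13] head=0 tail=0 count=3
After op 9 (read()): arr=[5 17 13] head=1 tail=0 count=2
After op 10 (read()): arr=[5 17 13] head=2 tail=0 count=1

Answer: 7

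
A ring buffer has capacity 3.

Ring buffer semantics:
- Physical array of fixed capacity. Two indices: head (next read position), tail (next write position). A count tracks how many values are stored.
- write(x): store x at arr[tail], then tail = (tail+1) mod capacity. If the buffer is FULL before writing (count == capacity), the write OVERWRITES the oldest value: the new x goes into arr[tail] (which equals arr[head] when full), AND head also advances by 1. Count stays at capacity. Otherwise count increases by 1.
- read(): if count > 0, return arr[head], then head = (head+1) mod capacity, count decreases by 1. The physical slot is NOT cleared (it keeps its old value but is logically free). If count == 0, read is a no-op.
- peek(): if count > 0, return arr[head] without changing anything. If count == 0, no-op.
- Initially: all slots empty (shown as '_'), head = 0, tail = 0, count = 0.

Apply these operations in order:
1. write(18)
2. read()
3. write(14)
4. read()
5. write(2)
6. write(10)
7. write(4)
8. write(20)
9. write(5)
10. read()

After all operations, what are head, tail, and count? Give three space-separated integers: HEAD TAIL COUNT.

Answer: 2 1 2

Derivation:
After op 1 (write(18)): arr=[18 _ _] head=0 tail=1 count=1
After op 2 (read()): arr=[18 _ _] head=1 tail=1 count=0
After op 3 (write(14)): arr=[18 14 _] head=1 tail=2 count=1
After op 4 (read()): arr=[18 14 _] head=2 tail=2 count=0
After op 5 (write(2)): arr=[18 14 2] head=2 tail=0 count=1
After op 6 (write(10)): arr=[10 14 2] head=2 tail=1 count=2
After op 7 (write(4)): arr=[10 4 2] head=2 tail=2 count=3
After op 8 (write(20)): arr=[10 4 20] head=0 tail=0 count=3
After op 9 (write(5)): arr=[5 4 20] head=1 tail=1 count=3
After op 10 (read()): arr=[5 4 20] head=2 tail=1 count=2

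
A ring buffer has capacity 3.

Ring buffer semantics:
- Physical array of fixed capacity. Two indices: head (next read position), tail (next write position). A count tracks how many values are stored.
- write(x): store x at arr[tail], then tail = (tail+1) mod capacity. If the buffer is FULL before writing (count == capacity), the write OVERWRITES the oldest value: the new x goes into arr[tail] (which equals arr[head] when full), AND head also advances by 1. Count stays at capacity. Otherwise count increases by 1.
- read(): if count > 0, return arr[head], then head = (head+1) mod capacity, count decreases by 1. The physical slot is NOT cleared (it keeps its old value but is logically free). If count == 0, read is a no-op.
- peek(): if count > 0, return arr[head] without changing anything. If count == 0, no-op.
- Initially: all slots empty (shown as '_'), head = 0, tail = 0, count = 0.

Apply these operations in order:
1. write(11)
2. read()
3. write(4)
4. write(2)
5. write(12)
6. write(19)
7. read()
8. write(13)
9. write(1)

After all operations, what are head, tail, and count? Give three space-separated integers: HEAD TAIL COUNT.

After op 1 (write(11)): arr=[11 _ _] head=0 tail=1 count=1
After op 2 (read()): arr=[11 _ _] head=1 tail=1 count=0
After op 3 (write(4)): arr=[11 4 _] head=1 tail=2 count=1
After op 4 (write(2)): arr=[11 4 2] head=1 tail=0 count=2
After op 5 (write(12)): arr=[12 4 2] head=1 tail=1 count=3
After op 6 (write(19)): arr=[12 19 2] head=2 tail=2 count=3
After op 7 (read()): arr=[12 19 2] head=0 tail=2 count=2
After op 8 (write(13)): arr=[12 19 13] head=0 tail=0 count=3
After op 9 (write(1)): arr=[1 19 13] head=1 tail=1 count=3

Answer: 1 1 3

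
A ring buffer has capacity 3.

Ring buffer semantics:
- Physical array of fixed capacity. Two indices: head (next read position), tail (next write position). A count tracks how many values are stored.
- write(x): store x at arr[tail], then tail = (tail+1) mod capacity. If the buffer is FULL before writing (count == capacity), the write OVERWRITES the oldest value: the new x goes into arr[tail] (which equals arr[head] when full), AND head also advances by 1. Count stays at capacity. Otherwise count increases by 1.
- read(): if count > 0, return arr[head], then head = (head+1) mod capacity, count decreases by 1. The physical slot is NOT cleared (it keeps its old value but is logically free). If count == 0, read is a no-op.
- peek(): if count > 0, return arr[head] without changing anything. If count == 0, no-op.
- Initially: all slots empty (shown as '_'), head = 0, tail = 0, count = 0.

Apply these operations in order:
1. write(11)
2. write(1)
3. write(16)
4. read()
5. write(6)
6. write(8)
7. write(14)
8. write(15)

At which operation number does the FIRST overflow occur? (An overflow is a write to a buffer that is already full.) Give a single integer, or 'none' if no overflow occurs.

After op 1 (write(11)): arr=[11 _ _] head=0 tail=1 count=1
After op 2 (write(1)): arr=[11 1 _] head=0 tail=2 count=2
After op 3 (write(16)): arr=[11 1 16] head=0 tail=0 count=3
After op 4 (read()): arr=[11 1 16] head=1 tail=0 count=2
After op 5 (write(6)): arr=[6 1 16] head=1 tail=1 count=3
After op 6 (write(8)): arr=[6 8 16] head=2 tail=2 count=3
After op 7 (write(14)): arr=[6 8 14] head=0 tail=0 count=3
After op 8 (write(15)): arr=[15 8 14] head=1 tail=1 count=3

Answer: 6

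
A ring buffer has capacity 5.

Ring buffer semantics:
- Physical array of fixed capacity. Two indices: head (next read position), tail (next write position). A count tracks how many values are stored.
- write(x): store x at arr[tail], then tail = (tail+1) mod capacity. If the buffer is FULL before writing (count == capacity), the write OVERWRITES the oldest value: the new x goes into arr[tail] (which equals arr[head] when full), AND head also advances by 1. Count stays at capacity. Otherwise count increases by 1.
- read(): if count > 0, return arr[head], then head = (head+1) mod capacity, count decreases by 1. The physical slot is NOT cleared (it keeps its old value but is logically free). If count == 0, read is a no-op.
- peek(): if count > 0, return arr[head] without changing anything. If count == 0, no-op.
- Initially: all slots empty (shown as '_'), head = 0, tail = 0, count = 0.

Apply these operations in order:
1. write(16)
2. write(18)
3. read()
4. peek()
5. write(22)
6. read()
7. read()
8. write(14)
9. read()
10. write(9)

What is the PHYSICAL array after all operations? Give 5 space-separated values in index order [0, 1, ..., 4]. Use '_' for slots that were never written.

Answer: 16 18 22 14 9

Derivation:
After op 1 (write(16)): arr=[16 _ _ _ _] head=0 tail=1 count=1
After op 2 (write(18)): arr=[16 18 _ _ _] head=0 tail=2 count=2
After op 3 (read()): arr=[16 18 _ _ _] head=1 tail=2 count=1
After op 4 (peek()): arr=[16 18 _ _ _] head=1 tail=2 count=1
After op 5 (write(22)): arr=[16 18 22 _ _] head=1 tail=3 count=2
After op 6 (read()): arr=[16 18 22 _ _] head=2 tail=3 count=1
After op 7 (read()): arr=[16 18 22 _ _] head=3 tail=3 count=0
After op 8 (write(14)): arr=[16 18 22 14 _] head=3 tail=4 count=1
After op 9 (read()): arr=[16 18 22 14 _] head=4 tail=4 count=0
After op 10 (write(9)): arr=[16 18 22 14 9] head=4 tail=0 count=1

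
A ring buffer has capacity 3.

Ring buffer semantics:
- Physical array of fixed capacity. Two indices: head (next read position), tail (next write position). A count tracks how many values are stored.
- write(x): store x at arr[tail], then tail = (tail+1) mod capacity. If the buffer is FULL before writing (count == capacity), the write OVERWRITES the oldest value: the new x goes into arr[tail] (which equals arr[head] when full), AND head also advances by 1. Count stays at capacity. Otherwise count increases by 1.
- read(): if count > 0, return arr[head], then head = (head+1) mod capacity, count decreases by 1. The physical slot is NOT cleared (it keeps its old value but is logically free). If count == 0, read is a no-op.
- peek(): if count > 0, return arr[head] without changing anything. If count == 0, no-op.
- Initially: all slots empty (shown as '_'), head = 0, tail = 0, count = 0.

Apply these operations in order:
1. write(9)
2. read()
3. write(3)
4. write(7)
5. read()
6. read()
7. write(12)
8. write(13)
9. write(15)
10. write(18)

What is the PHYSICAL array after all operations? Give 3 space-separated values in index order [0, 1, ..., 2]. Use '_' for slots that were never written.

After op 1 (write(9)): arr=[9 _ _] head=0 tail=1 count=1
After op 2 (read()): arr=[9 _ _] head=1 tail=1 count=0
After op 3 (write(3)): arr=[9 3 _] head=1 tail=2 count=1
After op 4 (write(7)): arr=[9 3 7] head=1 tail=0 count=2
After op 5 (read()): arr=[9 3 7] head=2 tail=0 count=1
After op 6 (read()): arr=[9 3 7] head=0 tail=0 count=0
After op 7 (write(12)): arr=[12 3 7] head=0 tail=1 count=1
After op 8 (write(13)): arr=[12 13 7] head=0 tail=2 count=2
After op 9 (write(15)): arr=[12 13 15] head=0 tail=0 count=3
After op 10 (write(18)): arr=[18 13 15] head=1 tail=1 count=3

Answer: 18 13 15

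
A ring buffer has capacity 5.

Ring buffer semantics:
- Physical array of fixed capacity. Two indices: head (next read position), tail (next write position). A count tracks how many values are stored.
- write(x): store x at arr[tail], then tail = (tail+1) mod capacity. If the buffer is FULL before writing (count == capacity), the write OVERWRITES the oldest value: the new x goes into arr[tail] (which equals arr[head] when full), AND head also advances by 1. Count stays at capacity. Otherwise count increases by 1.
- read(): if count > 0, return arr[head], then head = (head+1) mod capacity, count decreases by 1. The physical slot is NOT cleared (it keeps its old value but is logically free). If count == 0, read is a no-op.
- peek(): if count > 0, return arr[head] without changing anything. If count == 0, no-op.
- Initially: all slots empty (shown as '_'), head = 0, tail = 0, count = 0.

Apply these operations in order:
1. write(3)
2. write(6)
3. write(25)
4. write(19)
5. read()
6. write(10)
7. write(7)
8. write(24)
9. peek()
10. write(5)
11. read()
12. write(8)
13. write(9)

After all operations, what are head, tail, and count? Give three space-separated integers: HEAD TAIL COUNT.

Answer: 0 0 5

Derivation:
After op 1 (write(3)): arr=[3 _ _ _ _] head=0 tail=1 count=1
After op 2 (write(6)): arr=[3 6 _ _ _] head=0 tail=2 count=2
After op 3 (write(25)): arr=[3 6 25 _ _] head=0 tail=3 count=3
After op 4 (write(19)): arr=[3 6 25 19 _] head=0 tail=4 count=4
After op 5 (read()): arr=[3 6 25 19 _] head=1 tail=4 count=3
After op 6 (write(10)): arr=[3 6 25 19 10] head=1 tail=0 count=4
After op 7 (write(7)): arr=[7 6 25 19 10] head=1 tail=1 count=5
After op 8 (write(24)): arr=[7 24 25 19 10] head=2 tail=2 count=5
After op 9 (peek()): arr=[7 24 25 19 10] head=2 tail=2 count=5
After op 10 (write(5)): arr=[7 24 5 19 10] head=3 tail=3 count=5
After op 11 (read()): arr=[7 24 5 19 10] head=4 tail=3 count=4
After op 12 (write(8)): arr=[7 24 5 8 10] head=4 tail=4 count=5
After op 13 (write(9)): arr=[7 24 5 8 9] head=0 tail=0 count=5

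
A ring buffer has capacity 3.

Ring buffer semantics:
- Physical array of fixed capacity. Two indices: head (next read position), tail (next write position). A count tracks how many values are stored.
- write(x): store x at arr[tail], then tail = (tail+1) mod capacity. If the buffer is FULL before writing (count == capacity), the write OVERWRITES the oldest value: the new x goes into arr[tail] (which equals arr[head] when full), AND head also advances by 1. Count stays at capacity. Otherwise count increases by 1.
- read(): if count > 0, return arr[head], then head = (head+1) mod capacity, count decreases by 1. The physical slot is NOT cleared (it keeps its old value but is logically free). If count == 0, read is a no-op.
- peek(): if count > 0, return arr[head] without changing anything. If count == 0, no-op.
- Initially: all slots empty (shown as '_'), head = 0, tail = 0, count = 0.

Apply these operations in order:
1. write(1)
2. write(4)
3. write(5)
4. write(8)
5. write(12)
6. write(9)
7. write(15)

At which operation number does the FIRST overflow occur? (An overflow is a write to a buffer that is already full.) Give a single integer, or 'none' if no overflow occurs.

After op 1 (write(1)): arr=[1 _ _] head=0 tail=1 count=1
After op 2 (write(4)): arr=[1 4 _] head=0 tail=2 count=2
After op 3 (write(5)): arr=[1 4 5] head=0 tail=0 count=3
After op 4 (write(8)): arr=[8 4 5] head=1 tail=1 count=3
After op 5 (write(12)): arr=[8 12 5] head=2 tail=2 count=3
After op 6 (write(9)): arr=[8 12 9] head=0 tail=0 count=3
After op 7 (write(15)): arr=[15 12 9] head=1 tail=1 count=3

Answer: 4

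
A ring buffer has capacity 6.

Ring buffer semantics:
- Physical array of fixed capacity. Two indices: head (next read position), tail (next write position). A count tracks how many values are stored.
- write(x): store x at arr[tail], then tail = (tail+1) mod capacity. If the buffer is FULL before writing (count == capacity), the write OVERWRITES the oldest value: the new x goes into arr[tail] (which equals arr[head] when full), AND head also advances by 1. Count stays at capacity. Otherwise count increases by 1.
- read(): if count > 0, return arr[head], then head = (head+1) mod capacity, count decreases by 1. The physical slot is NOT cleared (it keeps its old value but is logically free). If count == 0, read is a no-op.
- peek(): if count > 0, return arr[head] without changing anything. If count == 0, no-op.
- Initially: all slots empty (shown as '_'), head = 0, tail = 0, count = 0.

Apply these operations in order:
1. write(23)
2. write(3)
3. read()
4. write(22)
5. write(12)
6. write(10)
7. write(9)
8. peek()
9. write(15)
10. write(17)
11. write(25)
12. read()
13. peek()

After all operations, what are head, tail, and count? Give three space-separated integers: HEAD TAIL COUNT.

Answer: 4 3 5

Derivation:
After op 1 (write(23)): arr=[23 _ _ _ _ _] head=0 tail=1 count=1
After op 2 (write(3)): arr=[23 3 _ _ _ _] head=0 tail=2 count=2
After op 3 (read()): arr=[23 3 _ _ _ _] head=1 tail=2 count=1
After op 4 (write(22)): arr=[23 3 22 _ _ _] head=1 tail=3 count=2
After op 5 (write(12)): arr=[23 3 22 12 _ _] head=1 tail=4 count=3
After op 6 (write(10)): arr=[23 3 22 12 10 _] head=1 tail=5 count=4
After op 7 (write(9)): arr=[23 3 22 12 10 9] head=1 tail=0 count=5
After op 8 (peek()): arr=[23 3 22 12 10 9] head=1 tail=0 count=5
After op 9 (write(15)): arr=[15 3 22 12 10 9] head=1 tail=1 count=6
After op 10 (write(17)): arr=[15 17 22 12 10 9] head=2 tail=2 count=6
After op 11 (write(25)): arr=[15 17 25 12 10 9] head=3 tail=3 count=6
After op 12 (read()): arr=[15 17 25 12 10 9] head=4 tail=3 count=5
After op 13 (peek()): arr=[15 17 25 12 10 9] head=4 tail=3 count=5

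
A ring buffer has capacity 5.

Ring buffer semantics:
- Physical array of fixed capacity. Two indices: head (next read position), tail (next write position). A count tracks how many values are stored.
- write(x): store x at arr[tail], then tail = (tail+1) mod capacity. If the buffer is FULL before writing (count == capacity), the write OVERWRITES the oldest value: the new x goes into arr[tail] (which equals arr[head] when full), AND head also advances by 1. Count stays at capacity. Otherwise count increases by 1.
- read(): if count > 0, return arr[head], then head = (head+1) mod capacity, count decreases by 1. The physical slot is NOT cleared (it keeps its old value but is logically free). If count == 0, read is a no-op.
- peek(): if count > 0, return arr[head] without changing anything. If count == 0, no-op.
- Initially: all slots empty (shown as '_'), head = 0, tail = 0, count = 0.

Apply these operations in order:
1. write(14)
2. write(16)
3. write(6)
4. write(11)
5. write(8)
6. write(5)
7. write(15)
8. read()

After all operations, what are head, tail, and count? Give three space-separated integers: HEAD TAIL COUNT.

Answer: 3 2 4

Derivation:
After op 1 (write(14)): arr=[14 _ _ _ _] head=0 tail=1 count=1
After op 2 (write(16)): arr=[14 16 _ _ _] head=0 tail=2 count=2
After op 3 (write(6)): arr=[14 16 6 _ _] head=0 tail=3 count=3
After op 4 (write(11)): arr=[14 16 6 11 _] head=0 tail=4 count=4
After op 5 (write(8)): arr=[14 16 6 11 8] head=0 tail=0 count=5
After op 6 (write(5)): arr=[5 16 6 11 8] head=1 tail=1 count=5
After op 7 (write(15)): arr=[5 15 6 11 8] head=2 tail=2 count=5
After op 8 (read()): arr=[5 15 6 11 8] head=3 tail=2 count=4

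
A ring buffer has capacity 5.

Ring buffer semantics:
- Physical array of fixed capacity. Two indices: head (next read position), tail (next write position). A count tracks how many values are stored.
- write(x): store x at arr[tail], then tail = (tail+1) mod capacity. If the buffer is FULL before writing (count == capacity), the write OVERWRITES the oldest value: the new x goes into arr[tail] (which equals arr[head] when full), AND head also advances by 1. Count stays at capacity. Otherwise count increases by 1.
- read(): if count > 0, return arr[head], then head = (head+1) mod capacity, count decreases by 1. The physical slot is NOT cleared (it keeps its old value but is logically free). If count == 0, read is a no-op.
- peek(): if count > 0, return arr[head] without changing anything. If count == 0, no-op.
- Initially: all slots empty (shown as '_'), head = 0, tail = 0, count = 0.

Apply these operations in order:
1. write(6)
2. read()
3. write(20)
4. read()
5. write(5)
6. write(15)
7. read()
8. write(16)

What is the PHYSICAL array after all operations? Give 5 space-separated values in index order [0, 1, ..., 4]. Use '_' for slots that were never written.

After op 1 (write(6)): arr=[6 _ _ _ _] head=0 tail=1 count=1
After op 2 (read()): arr=[6 _ _ _ _] head=1 tail=1 count=0
After op 3 (write(20)): arr=[6 20 _ _ _] head=1 tail=2 count=1
After op 4 (read()): arr=[6 20 _ _ _] head=2 tail=2 count=0
After op 5 (write(5)): arr=[6 20 5 _ _] head=2 tail=3 count=1
After op 6 (write(15)): arr=[6 20 5 15 _] head=2 tail=4 count=2
After op 7 (read()): arr=[6 20 5 15 _] head=3 tail=4 count=1
After op 8 (write(16)): arr=[6 20 5 15 16] head=3 tail=0 count=2

Answer: 6 20 5 15 16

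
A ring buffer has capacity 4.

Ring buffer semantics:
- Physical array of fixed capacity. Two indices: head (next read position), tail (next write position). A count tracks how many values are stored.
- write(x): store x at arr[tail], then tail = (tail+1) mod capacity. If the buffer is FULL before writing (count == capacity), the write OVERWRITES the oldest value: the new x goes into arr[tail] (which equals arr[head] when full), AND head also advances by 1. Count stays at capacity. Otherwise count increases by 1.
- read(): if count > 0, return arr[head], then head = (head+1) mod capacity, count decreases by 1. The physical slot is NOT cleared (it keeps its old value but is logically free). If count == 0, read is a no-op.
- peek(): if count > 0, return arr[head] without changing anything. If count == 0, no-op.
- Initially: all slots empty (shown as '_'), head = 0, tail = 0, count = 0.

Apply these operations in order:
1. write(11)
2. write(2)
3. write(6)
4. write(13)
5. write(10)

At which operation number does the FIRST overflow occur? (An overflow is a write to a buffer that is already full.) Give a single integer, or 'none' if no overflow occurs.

Answer: 5

Derivation:
After op 1 (write(11)): arr=[11 _ _ _] head=0 tail=1 count=1
After op 2 (write(2)): arr=[11 2 _ _] head=0 tail=2 count=2
After op 3 (write(6)): arr=[11 2 6 _] head=0 tail=3 count=3
After op 4 (write(13)): arr=[11 2 6 13] head=0 tail=0 count=4
After op 5 (write(10)): arr=[10 2 6 13] head=1 tail=1 count=4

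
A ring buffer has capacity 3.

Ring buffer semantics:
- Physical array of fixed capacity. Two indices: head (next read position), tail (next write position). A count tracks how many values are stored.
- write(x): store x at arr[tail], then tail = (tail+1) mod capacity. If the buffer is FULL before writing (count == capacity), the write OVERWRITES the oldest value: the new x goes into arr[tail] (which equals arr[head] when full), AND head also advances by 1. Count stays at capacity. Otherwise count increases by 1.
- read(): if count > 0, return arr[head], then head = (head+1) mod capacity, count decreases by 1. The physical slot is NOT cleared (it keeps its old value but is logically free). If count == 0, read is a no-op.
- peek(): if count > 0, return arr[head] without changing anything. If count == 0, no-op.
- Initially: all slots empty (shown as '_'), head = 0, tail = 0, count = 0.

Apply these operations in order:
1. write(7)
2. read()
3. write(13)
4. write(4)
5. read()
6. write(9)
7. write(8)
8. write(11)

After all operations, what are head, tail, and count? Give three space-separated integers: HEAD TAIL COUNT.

After op 1 (write(7)): arr=[7 _ _] head=0 tail=1 count=1
After op 2 (read()): arr=[7 _ _] head=1 tail=1 count=0
After op 3 (write(13)): arr=[7 13 _] head=1 tail=2 count=1
After op 4 (write(4)): arr=[7 13 4] head=1 tail=0 count=2
After op 5 (read()): arr=[7 13 4] head=2 tail=0 count=1
After op 6 (write(9)): arr=[9 13 4] head=2 tail=1 count=2
After op 7 (write(8)): arr=[9 8 4] head=2 tail=2 count=3
After op 8 (write(11)): arr=[9 8 11] head=0 tail=0 count=3

Answer: 0 0 3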